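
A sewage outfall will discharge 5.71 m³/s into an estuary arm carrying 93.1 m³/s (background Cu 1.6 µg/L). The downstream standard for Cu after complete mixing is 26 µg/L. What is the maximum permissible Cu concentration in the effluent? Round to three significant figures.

424 µg/L

At the limit, (Qr·Cr + Qe·Cₑ)/(Qr + Qe) = 26:
Cₑ = (98.81·26 − 93.10·1.600) / 5.710 = 423.8 µg/L.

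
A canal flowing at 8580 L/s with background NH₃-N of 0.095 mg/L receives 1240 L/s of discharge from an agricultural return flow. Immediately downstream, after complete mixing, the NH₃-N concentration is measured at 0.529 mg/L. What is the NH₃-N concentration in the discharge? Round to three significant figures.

3.53 mg/L

Mass balance: 8580·0.09500 + 1240·Cₑ = 9820·0.5290
→ Cₑ = (9820·0.5290 − 8580·0.09500) / 1240 = 3.532 mg/L.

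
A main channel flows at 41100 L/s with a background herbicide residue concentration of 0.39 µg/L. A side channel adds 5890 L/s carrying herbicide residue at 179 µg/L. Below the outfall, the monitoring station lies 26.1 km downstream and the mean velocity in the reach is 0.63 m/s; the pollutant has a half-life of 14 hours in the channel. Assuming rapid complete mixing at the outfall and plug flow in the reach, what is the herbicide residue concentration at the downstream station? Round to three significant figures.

12.9 µg/L

Mixed concentration C = ΣQC/ΣQ = (41100·0.3900 + 5890·179.0) / 46990 = 1070000/46990 = 22.78 µg/L.
Travel time t = 26.1·1000 / 0.63 = 41430 s = 11.51 h.
Half-life 14 h → k = ln 2 / 14 = 0.04951 h⁻¹ = 1.188 d⁻¹.
After decay, C = 22.78 × e^(−kt) = 22.78 × 0.5657 = 12.88 µg/L.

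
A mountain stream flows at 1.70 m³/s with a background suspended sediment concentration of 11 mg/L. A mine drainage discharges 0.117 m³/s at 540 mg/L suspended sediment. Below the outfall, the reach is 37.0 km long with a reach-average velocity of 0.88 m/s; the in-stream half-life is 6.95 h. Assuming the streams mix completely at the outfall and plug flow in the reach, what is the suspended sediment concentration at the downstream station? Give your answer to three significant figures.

Mixed concentration C = ΣQC/ΣQ = (1.700·11.00 + 0.1170·540.0) / 1.817 = 81.88/1.817 = 45.06 mg/L.
Travel time t = 37.0·1000 / 0.88 = 42050 s = 11.68 h.
Half-life 6.95 h → k = ln 2 / 6.95 = 0.09973 h⁻¹ = 2.394 d⁻¹.
Decay over the reach: 45.06·exp(−kt) = 45.06·0.3120 = 14.06 mg/L.

14.1 mg/L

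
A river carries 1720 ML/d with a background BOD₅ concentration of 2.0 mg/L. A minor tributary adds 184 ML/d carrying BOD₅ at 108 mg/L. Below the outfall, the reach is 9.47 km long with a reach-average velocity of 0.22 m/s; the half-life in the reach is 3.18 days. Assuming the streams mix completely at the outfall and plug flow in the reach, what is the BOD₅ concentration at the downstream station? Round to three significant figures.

Conservation of mass: C = (1720·2.000 + 184.0·108.0) / 1904 = 23310/1904 = 12.24 mg/L.
Travel time t = 9.47·1000 / 0.22 = 43050 s = 11.96 h.
Half-life 3.18 d → k = ln 2 / 3.18 = 0.2180 d⁻¹.
After decay, C = 12.24 × e^(−kt) = 12.24 × 0.8971 = 10.98 mg/L.

11.0 mg/L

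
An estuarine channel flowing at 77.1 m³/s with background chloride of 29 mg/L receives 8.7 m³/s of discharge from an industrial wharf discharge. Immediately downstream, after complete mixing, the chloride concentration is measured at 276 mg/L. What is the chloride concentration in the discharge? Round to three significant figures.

2460 mg/L

Mass balance: 77.10·29.00 + 8.700·Cₑ = 85.80·276.0
→ Cₑ = (85.80·276.0 − 77.10·29.00) / 8.700 = 2465 mg/L.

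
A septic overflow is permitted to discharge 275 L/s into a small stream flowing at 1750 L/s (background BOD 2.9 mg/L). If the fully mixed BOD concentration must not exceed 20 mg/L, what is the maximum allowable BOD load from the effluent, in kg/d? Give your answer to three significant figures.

3060 kg/d

Mass balance at the limit: 1750·2.900 + 275.0·Cₑ = 2025·20 → Cₑ = 128.8 mg/L.
275.0 L/s = 0.2750 m³/s. Load = 0.2750 m³/s × 128.8 g/m³ × 86 400 s/d = 3061 kg/d.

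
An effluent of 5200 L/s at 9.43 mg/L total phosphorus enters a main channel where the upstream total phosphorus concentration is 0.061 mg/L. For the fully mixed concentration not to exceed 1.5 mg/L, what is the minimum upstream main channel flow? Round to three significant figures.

28700 L/s

Set C_mix = 1.5: (Q·0.06100 + 5200·9.430) / (Q + 5200) = 1.5
→ Q = 5200·(9.430 − 1.5)/(1.5 − 0.06100) = 28660 L/s.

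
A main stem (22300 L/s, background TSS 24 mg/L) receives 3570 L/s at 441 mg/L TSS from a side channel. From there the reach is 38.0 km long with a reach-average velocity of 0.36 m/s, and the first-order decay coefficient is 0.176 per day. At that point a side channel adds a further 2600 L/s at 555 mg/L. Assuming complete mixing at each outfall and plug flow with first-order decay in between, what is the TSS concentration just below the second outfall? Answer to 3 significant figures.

110 mg/L

Conservation of mass: C = (22300·24.00 + 3570·441.0) / 25870 = 2110000/25870 = 81.55 mg/L; combined flow 25870 L/s.
Travel time t = 38.0·1000 / 0.36 = 105600 s = 29.32 h.
First-order decay: C = 81.55·exp(−k·t) = 81.55·0.8065 = 65.77 mg/L.
At the second outfall, C = (25870·65.77 + 2600·555.0) / (25870 + 2600) = 110.4 mg/L.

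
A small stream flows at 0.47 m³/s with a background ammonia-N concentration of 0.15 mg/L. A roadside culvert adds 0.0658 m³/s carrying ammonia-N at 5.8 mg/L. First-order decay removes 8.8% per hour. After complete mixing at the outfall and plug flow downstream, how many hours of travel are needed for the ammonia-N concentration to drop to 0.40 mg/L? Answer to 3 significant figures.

Conservation of mass: C = (0.4700·0.1500 + 0.06580·5.800) / 0.5358 = 0.4521/0.5358 = 0.8439 mg/L.
8.8%/h lost → k = −ln(1 − 0.088) = 0.09212 h⁻¹.
0.8439·exp(−k·t) = 0.40 → t = ln(0.8439/0.40)/k = 29180 s = 8.104 h.

8.10 h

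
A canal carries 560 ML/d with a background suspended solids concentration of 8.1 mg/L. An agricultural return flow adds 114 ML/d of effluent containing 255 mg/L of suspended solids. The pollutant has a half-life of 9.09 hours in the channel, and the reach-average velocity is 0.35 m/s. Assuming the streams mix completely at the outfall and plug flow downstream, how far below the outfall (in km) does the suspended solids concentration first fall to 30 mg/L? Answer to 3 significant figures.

8.39 km

Flow-weighted average: C = (560.0·8.100 + 114.0·255.0) / 674.0 = 33610/674.0 = 49.86 mg/L.
Half-life 9.09 h → k = ln 2 / 9.09 = 0.07625 h⁻¹ = 1.830 d⁻¹.
Set 49.86·exp(−k·t) = 30 → t = ln(49.86/30)/k = 23980 s = 6.662 h.
Distance = v·t = 0.35·23980 = 8395 m = 8.395 km.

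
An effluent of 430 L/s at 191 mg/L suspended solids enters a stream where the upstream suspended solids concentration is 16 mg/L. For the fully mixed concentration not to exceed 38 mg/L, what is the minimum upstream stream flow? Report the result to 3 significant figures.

Set C_mix = 38: (Q·16.00 + 430.0·191.0) / (Q + 430.0) = 38
→ Q = 430.0·(191.0 − 38)/(38 − 16.00) = 2990 L/s.

2990 L/s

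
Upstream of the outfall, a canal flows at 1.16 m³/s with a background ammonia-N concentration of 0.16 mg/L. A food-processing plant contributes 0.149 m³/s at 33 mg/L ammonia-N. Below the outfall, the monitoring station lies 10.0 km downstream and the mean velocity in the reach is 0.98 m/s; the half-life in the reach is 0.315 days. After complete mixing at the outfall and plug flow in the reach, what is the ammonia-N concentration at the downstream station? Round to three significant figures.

Conservation of mass: C = (1.160·0.1600 + 0.1490·33.00) / 1.309 = 5.103/1.309 = 3.898 mg/L.
Travel time t = 10.0·1000 / 0.98 = 10200 s = 2.834 h.
Half-life 0.315 d → k = ln 2 / 0.315 = 2.200 d⁻¹.
Applying C = C₀e^(−kt): 3.898 × 0.7711 = 3.006 mg/L.

3.01 mg/L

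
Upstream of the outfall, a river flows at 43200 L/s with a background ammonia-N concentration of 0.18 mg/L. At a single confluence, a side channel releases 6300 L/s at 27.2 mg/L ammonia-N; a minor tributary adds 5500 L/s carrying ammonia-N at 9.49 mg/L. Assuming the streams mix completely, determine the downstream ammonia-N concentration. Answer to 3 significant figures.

4.21 mg/L

Mixed concentration C = ΣQC/ΣQ = (43200·0.1800 + 6300·27.20 + 5500·9.490) / 55000 = 231300/55000 = 4.206 mg/L.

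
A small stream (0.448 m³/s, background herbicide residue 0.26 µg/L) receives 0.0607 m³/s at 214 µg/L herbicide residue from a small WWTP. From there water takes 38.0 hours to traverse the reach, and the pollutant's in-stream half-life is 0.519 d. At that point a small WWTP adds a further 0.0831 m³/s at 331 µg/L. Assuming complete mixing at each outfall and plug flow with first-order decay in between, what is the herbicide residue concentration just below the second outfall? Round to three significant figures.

49.2 µg/L

Conservation of mass: C = (0.4480·0.2600 + 0.06070·214.0) / 0.5087 = 13.11/0.5087 = 25.76 µg/L; combined flow 0.5087 m³/s.
Half-life 0.519 d → k = ln 2 / 0.519 = 1.336 d⁻¹.
Applying C = C₀e^(−kt): 25.76 × 0.1207 = 3.109 µg/L.
Second outfall: C = (0.5087·3.109 + 0.08310·331.0)/0.5918 = 49.15 µg/L.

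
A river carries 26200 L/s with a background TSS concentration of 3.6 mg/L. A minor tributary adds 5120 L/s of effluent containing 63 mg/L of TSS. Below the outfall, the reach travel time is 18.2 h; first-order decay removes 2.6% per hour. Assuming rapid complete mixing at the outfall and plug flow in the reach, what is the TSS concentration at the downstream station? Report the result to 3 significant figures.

Mass balance: C = (26200·3.600 + 5120·63.00) / 31320 = 416900/31320 = 13.31 mg/L.
2.6%/h lost → k = −ln(1 − 0.026) = 0.02634 h⁻¹.
After decay, C = 13.31 × e^(−kt) = 13.31 × 0.6191 = 8.241 mg/L.

8.24 mg/L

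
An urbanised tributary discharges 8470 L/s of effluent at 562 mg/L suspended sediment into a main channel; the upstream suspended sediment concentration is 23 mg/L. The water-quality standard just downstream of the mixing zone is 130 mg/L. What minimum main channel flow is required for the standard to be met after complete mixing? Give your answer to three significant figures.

Set C_mix = 130: (Q·23.00 + 8470·562.0) / (Q + 8470) = 130
→ Q = 8470·(562.0 − 130)/(130 − 23.00) = 34200 L/s.

34200 L/s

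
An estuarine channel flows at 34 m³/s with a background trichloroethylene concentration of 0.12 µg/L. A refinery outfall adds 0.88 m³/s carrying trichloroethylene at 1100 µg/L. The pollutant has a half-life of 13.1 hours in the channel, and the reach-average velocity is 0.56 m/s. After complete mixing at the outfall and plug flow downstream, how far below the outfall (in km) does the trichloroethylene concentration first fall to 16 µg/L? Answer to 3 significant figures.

Mixed concentration C = ΣQC/ΣQ = (34.00·0.1200 + 0.8800·1100) / 34.88 = 972.1/34.88 = 27.87 µg/L.
Half-life 13.1 h → k = ln 2 / 13.1 = 0.05291 h⁻¹ = 1.270 d⁻¹.
Set 27.87·exp(−k·t) = 16 → t = ln(27.87/16)/k = 37760 s = 10.49 h.
Distance = v·t = 0.56·37760 = 21140 m = 21.14 km.

21.1 km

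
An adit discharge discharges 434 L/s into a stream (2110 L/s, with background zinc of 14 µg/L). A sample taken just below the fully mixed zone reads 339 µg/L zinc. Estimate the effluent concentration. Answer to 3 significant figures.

Mass balance: 2110·14.00 + 434.0·Cₑ = 2544·339.0
→ Cₑ = (2544·339.0 − 2110·14.00) / 434.0 = 1919 µg/L.

1920 µg/L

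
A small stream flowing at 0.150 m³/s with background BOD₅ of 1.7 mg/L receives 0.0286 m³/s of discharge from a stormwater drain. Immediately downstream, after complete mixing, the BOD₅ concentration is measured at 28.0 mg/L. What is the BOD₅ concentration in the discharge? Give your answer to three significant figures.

166 mg/L

Mass balance: 0.1500·1.700 + 0.02860·Cₑ = 0.1786·28.00
→ Cₑ = (0.1786·28.00 − 0.1500·1.700) / 0.02860 = 165.9 mg/L.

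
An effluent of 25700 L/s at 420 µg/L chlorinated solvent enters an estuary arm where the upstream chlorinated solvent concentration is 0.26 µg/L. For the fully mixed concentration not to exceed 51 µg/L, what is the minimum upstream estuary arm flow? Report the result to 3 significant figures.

Set C_mix = 51: (Q·0.2600 + 25700·420.0) / (Q + 25700) = 51
→ Q = 25700·(420.0 − 51)/(51 − 0.2600) = 186900 L/s.

187000 L/s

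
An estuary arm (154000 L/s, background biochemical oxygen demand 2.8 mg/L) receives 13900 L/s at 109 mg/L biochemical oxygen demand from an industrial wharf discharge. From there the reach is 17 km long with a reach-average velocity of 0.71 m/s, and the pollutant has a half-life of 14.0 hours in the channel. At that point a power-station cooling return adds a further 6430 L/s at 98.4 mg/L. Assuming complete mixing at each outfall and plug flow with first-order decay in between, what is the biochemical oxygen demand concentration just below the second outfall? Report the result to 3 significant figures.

After mixing, C = (154000·2.800 + 13900·109.0) / 167900 = 1946000/167900 = 11.59 mg/L; combined flow 167900 L/s.
Travel time t = 17·1000 / 0.71 = 23940 s = 6.651 h.
Half-life 14.0 h → k = ln 2 / 14.0 = 0.04951 h⁻¹ = 1.188 d⁻¹.
Applying C = C₀e^(−kt): 11.59 × 0.7194 = 8.340 mg/L.
Second outfall: C = (167900·8.340 + 6430·98.40)/174300 = 11.66 mg/L.

11.7 mg/L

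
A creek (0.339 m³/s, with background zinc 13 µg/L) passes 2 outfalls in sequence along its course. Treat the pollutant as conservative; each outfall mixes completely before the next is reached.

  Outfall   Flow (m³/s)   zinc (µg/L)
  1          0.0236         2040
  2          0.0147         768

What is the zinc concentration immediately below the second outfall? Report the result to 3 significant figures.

169 µg/L

After outfall 1: Q = 0.3390 + 0.02360 = 0.3626 m³/s; C = (0.3390·13.00 + 0.02360·2040)/0.3626 = 144.9 µg/L.
After outfall 2: Q = 0.3626 + 0.01470 = 0.3773 m³/s; C = (0.3626·144.9 + 0.01470·768.0)/0.3773 = 169.2 µg/L.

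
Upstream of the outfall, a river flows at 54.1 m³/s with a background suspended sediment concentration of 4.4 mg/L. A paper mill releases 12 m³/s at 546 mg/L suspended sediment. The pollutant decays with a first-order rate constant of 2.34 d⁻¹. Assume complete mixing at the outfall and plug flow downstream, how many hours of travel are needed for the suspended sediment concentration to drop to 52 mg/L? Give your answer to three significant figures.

6.98 h

Conservation of mass: C = (54.10·4.400 + 12.00·546.0) / 66.10 = 6790/66.10 = 102.7 mg/L.
102.7·exp(−k·t) = 52 → t = ln(102.7/52)/k = 25140 s = 6.983 h.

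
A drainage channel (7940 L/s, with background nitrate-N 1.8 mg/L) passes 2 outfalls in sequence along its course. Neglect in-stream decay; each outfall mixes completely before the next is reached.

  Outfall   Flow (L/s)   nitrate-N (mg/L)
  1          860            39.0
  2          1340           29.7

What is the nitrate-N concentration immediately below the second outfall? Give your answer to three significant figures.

Below outfall 1: Q → 8800 L/s, C = (7940·1.800 + 860.0·39.00)/8800 = 5.435 mg/L.
Below outfall 2: Q → 10140 L/s, C = (8800·5.435 + 1340·29.70)/10140 = 8.642 mg/L.

8.64 mg/L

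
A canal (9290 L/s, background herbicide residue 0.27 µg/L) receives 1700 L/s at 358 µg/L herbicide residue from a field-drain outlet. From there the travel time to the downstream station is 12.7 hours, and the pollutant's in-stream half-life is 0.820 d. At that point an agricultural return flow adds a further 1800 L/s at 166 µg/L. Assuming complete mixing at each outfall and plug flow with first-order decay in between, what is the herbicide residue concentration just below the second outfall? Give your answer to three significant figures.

Mixed concentration C = ΣQC/ΣQ = (9290·0.2700 + 1700·358.0) / 10990 = 611100/10990 = 55.61 µg/L; combined flow 10990 L/s.
Half-life 0.820 d → k = ln 2 / 0.820 = 0.8453 d⁻¹.
After decay, C = 55.61 × e^(−kt) = 55.61 × 0.6393 = 35.55 µg/L.
At the second outfall, C = (10990·35.55 + 1800·166.0) / (10990 + 1800) = 53.91 µg/L.

53.9 µg/L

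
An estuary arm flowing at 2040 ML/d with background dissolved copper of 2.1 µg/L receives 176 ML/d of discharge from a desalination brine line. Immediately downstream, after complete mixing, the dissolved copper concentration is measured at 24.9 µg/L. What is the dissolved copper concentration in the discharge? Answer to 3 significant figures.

Mass balance: 2040·2.100 + 176.0·Cₑ = 2216·24.90
→ Cₑ = (2216·24.90 − 2040·2.100) / 176.0 = 289.2 µg/L.

289 µg/L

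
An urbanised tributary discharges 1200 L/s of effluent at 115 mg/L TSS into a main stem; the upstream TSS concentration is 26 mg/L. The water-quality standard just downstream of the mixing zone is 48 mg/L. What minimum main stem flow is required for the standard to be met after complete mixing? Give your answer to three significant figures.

3650 L/s

Set C_mix = 48: (Q·26.00 + 1200·115.0) / (Q + 1200) = 48
→ Q = 1200·(115.0 − 48)/(48 − 26.00) = 3655 L/s.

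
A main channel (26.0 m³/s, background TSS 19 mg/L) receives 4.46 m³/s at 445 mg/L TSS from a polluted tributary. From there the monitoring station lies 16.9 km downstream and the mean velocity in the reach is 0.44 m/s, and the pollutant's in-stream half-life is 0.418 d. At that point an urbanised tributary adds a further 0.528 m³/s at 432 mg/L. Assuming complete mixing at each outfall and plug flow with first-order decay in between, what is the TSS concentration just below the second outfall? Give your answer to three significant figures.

Mass balance: C = (26.00·19.00 + 4.460·445.0) / 30.46 = 2479/30.46 = 81.38 mg/L; combined flow 30.46 m³/s.
Travel time t = 16.9·1000 / 0.44 = 38410 s = 10.67 h.
Half-life 0.418 d → k = ln 2 / 0.418 = 1.658 d⁻¹.
First-order decay: C = 81.38·exp(−k·t) = 81.38·0.4785 = 38.94 mg/L.
At the second outfall, C = (30.46·38.94 + 0.5280·432.0) / (30.46 + 0.5280) = 45.63 mg/L.

45.6 mg/L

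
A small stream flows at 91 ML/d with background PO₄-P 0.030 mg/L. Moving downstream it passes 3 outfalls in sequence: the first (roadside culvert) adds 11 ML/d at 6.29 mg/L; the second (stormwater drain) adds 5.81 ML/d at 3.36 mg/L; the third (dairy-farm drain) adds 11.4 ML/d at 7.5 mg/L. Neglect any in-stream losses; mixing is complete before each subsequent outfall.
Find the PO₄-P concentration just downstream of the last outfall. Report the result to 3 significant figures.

1.48 mg/L

Outfall 1: combined Q = 102.0 ML/d; C = (91.00·0.03000 + 11.00·6.290)/102.0 = 0.7051 mg/L.
Outfall 2: combined Q = 107.8 ML/d; C = (102.0·0.7051 + 5.810·3.360)/107.8 = 0.8482 mg/L.
Outfall 3: combined Q = 119.2 ML/d; C = (107.8·0.8482 + 11.40·7.500)/119.2 = 1.484 mg/L.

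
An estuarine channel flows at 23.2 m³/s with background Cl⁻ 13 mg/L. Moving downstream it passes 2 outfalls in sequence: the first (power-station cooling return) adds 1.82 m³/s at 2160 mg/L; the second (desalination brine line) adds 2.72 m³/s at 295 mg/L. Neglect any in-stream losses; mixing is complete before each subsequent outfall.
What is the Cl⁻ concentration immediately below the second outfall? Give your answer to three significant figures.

182 mg/L

Below outfall 1: Q → 25.02 m³/s, C = (23.20·13.00 + 1.820·2160)/25.02 = 169.2 mg/L.
Below outfall 2: Q → 27.74 m³/s, C = (25.02·169.2 + 2.720·295.0)/27.74 = 181.5 mg/L.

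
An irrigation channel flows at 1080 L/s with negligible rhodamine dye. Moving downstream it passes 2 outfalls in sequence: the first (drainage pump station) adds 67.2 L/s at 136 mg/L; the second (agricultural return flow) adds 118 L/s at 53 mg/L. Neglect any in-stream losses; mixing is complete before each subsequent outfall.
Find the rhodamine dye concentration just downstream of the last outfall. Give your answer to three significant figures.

After outfall 1: Q = 1080 + 67.20 = 1147 L/s; C = (1080·0 + 67.20·136.0)/1147 = 7.967 mg/L.
After outfall 2: Q = 1147 + 118.0 = 1265 L/s; C = (1147·7.967 + 118.0·53.00)/1265 = 12.17 mg/L.

12.2 mg/L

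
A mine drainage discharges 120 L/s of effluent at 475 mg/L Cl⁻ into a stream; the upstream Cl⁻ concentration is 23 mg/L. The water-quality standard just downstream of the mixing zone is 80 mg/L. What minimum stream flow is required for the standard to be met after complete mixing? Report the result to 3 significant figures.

832 L/s

Set C_mix = 80: (Q·23.00 + 120.0·475.0) / (Q + 120.0) = 80
→ Q = 120.0·(475.0 − 80)/(80 − 23.00) = 831.6 L/s.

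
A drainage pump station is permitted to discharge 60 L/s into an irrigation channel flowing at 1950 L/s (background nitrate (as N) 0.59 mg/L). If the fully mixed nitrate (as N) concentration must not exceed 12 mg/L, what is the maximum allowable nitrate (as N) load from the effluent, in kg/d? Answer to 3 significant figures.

1980 kg/d

Mass balance at the limit: 1950·0.5900 + 60.00·Cₑ = 2010·12 → Cₑ = 382.8 mg/L.
60.00 L/s = 0.06000 m³/s. Load = 0.06000 m³/s × 382.8 g/m³ × 86 400 s/d = 1985 kg/d.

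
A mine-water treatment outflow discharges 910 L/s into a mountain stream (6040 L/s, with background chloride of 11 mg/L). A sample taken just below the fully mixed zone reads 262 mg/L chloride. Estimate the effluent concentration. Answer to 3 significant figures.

Mass balance: 6040·11.00 + 910.0·Cₑ = 6950·262.0
→ Cₑ = (6950·262.0 − 6040·11.00) / 910.0 = 1928 mg/L.

1930 mg/L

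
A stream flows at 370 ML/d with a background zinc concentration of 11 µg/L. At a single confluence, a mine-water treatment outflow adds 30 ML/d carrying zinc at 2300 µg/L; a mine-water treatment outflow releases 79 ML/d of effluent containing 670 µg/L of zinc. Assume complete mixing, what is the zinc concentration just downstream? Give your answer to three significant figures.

After mixing, C = (370.0·11.00 + 30.00·2300 + 79.00·670.0) / 479.0 = 126000/479.0 = 263.0 µg/L.

263 µg/L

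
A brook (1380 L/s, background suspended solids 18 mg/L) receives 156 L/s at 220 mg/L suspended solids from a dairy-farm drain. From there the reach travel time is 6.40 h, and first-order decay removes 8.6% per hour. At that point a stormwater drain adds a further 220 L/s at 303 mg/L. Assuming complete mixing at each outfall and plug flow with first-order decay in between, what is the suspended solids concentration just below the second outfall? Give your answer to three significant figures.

56.9 mg/L

Mass balance: C = (1380·18.00 + 156.0·220.0) / 1536 = 59160/1536 = 38.52 mg/L; combined flow 1536 L/s.
8.6%/h lost → k = −ln(1 − 0.086) = 0.08992 h⁻¹.
After decay, C = 38.52 × e^(−kt) = 38.52 × 0.5624 = 21.66 mg/L.
Second outfall: C = (1536·21.66 + 220.0·303.0)/1756 = 56.91 mg/L.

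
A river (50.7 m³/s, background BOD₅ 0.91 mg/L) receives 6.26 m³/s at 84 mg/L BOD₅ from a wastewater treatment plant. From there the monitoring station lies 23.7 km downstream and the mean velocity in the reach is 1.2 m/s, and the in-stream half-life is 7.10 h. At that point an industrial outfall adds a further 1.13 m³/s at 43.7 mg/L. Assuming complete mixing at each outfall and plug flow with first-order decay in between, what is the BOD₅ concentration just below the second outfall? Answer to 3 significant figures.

6.61 mg/L

Conservation of mass: C = (50.70·0.9100 + 6.260·84.00) / 56.96 = 572.0/56.96 = 10.04 mg/L; combined flow 56.96 m³/s.
Travel time t = 23.7·1000 / 1.2 = 19750 s = 5.486 h.
Half-life 7.10 h → k = ln 2 / 7.10 = 0.09763 h⁻¹ = 2.343 d⁻¹.
First-order decay: C = 10.04·exp(−k·t) = 10.04·0.5853 = 5.878 mg/L.
Second outfall: C = (56.96·5.878 + 1.130·43.70)/58.09 = 6.613 mg/L.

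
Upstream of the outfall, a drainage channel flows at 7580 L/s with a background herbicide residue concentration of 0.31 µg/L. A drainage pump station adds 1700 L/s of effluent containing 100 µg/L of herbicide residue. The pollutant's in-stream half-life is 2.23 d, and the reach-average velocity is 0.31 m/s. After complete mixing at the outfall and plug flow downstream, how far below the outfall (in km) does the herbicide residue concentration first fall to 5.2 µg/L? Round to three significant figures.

Mass balance: C = (7580·0.3100 + 1700·100.0) / 9280 = 172300/9280 = 18.57 µg/L.
Half-life 2.23 d → k = ln 2 / 2.23 = 0.3108 d⁻¹.
Set 18.57·exp(−k·t) = 5.2 → t = ln(18.57/5.2)/k = 353900 s = 98.29 h.
Distance = v·t = 0.31·353900 = 109700 m = 109.7 km.

110 km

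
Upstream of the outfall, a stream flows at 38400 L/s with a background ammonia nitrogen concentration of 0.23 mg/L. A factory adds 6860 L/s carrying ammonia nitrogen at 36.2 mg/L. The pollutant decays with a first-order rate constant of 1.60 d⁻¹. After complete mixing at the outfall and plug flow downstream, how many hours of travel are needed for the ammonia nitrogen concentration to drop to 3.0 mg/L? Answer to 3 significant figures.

9.58 h

Mixed concentration C = ΣQC/ΣQ = (38400·0.2300 + 6860·36.20) / 45260 = 257200/45260 = 5.682 mg/L.
5.682·exp(−k·t) = 3.0 → t = ln(5.682/3.0)/k = 34490 s = 9.580 h.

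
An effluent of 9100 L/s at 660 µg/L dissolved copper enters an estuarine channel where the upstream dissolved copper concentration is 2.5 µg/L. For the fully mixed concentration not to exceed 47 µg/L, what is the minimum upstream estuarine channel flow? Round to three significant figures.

125000 L/s

Set C_mix = 47: (Q·2.500 + 9100·660.0) / (Q + 9100) = 47
→ Q = 9100·(660.0 − 47)/(47 − 2.500) = 125400 L/s.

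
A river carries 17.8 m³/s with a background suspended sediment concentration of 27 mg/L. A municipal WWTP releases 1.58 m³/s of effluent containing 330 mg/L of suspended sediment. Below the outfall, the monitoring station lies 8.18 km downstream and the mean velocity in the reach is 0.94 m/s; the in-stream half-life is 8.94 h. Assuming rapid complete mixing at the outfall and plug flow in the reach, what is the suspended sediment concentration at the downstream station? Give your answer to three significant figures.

42.9 mg/L

Mixed concentration C = ΣQC/ΣQ = (17.80·27.00 + 1.580·330.0) / 19.38 = 1002/19.38 = 51.70 mg/L.
Travel time t = 8.18·1000 / 0.94 = 8702 s = 2.417 h.
Half-life 8.94 h → k = ln 2 / 8.94 = 0.07753 h⁻¹ = 1.861 d⁻¹.
First-order decay: C = 51.70·exp(−k·t) = 51.70·0.8291 = 42.87 mg/L.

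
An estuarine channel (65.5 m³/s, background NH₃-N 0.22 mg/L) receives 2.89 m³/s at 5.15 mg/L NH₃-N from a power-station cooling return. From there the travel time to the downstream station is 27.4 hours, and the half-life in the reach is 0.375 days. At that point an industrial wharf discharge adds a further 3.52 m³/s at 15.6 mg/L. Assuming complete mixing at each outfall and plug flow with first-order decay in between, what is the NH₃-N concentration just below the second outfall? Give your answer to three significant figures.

0.813 mg/L

Mass balance: C = (65.50·0.2200 + 2.890·5.150) / 68.39 = 29.29/68.39 = 0.4283 mg/L; combined flow 68.39 m³/s.
Half-life 0.375 d → k = ln 2 / 0.375 = 1.848 d⁻¹.
Applying C = C₀e^(−kt): 0.4283 × 0.1212 = 0.05192 mg/L.
Second outfall: C = (68.39·0.05192 + 3.520·15.60)/71.91 = 0.8130 mg/L.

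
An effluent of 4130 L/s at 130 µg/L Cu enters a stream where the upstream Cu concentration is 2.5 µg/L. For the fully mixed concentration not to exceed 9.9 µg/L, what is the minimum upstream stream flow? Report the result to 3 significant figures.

67000 L/s

Set C_mix = 9.9: (Q·2.500 + 4130·130.0) / (Q + 4130) = 9.9
→ Q = 4130·(130.0 − 9.9)/(9.9 − 2.500) = 67030 L/s.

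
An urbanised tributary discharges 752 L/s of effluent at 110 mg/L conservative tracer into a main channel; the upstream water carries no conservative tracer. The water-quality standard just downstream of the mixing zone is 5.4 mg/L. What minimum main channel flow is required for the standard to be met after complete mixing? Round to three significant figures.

14600 L/s

Set C_mix = 5.4: (Q·0 + 752.0·110.0) / (Q + 752.0) = 5.4
→ Q = 752.0·(110.0 − 5.4)/(5.4 − 0) = 14570 L/s.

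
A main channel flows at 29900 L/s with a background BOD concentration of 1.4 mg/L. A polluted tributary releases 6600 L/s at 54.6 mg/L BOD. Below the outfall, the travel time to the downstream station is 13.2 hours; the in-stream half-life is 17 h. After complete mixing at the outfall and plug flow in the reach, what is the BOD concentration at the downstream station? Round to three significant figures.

After mixing, C = (29900·1.400 + 6600·54.60) / 36500 = 402200/36500 = 11.02 mg/L.
Half-life 17 h → k = ln 2 / 17 = 0.04077 h⁻¹ = 0.9786 d⁻¹.
After decay, C = 11.02 × e^(−kt) = 11.02 × 0.5838 = 6.433 mg/L.

6.43 mg/L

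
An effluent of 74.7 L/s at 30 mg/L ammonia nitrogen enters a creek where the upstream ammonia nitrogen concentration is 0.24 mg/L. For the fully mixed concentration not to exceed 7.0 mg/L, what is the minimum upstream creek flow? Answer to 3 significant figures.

254 L/s

Set C_mix = 7.0: (Q·0.2400 + 74.70·30.00) / (Q + 74.70) = 7.0
→ Q = 74.70·(30.00 − 7.0)/(7.0 − 0.2400) = 254.2 L/s.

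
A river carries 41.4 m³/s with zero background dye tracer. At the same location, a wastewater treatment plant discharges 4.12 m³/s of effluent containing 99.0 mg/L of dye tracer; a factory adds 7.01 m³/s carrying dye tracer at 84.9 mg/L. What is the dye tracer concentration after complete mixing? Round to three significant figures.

19.1 mg/L

Conservation of mass: C = (41.40·0 + 4.120·99.00 + 7.010·84.90) / 52.53 = 1003/52.53 = 19.09 mg/L.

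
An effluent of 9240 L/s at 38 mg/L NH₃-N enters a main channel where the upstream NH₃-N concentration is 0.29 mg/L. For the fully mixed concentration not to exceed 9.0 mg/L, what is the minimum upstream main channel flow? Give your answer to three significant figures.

30800 L/s

Set C_mix = 9.0: (Q·0.2900 + 9240·38.00) / (Q + 9240) = 9.0
→ Q = 9240·(38.00 − 9.0)/(9.0 − 0.2900) = 30760 L/s.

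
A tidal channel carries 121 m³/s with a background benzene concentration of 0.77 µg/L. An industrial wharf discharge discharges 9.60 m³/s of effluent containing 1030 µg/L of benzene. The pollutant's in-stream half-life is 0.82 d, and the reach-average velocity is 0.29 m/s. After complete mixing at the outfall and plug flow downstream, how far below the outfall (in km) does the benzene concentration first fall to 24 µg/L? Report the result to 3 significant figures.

34.3 km

Flow-weighted average: C = (121.0·0.7700 + 9.600·1030) / 130.6 = 9981/130.6 = 76.43 µg/L.
Half-life 0.82 d → k = ln 2 / 0.82 = 0.8453 d⁻¹.
Set 76.43·exp(−k·t) = 24 → t = ln(76.43/24)/k = 118400 s = 32.89 h.
Distance = v·t = 0.29·118400 = 34330 m = 34.33 km.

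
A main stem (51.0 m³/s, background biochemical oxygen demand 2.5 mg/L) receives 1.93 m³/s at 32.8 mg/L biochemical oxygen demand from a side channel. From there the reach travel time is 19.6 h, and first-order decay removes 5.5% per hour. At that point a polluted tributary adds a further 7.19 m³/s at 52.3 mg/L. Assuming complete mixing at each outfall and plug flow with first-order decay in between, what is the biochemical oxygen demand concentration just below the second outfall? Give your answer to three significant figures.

7.30 mg/L

Mixed concentration C = ΣQC/ΣQ = (51.00·2.500 + 1.930·32.80) / 52.93 = 190.8/52.93 = 3.605 mg/L; combined flow 52.93 m³/s.
5.5%/h lost → k = −ln(1 − 0.055) = 0.05657 h⁻¹.
First-order decay: C = 3.605·exp(−k·t) = 3.605·0.3300 = 1.189 mg/L.
Second outfall: C = (52.93·1.189 + 7.190·52.30)/60.12 = 7.302 mg/L.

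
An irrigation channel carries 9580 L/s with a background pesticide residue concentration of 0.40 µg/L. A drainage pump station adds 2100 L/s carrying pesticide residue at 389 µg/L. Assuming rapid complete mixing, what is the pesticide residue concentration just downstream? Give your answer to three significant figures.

70.3 µg/L

After mixing, C = (9580·0.4000 + 2100·389.0) / 11680 = 820700/11680 = 70.27 µg/L.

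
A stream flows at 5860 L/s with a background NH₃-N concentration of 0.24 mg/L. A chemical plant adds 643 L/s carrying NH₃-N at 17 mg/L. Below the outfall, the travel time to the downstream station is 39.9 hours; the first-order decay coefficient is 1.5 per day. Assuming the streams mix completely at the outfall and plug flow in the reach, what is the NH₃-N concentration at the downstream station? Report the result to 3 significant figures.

Conservation of mass: C = (5860·0.2400 + 643.0·17.00) / 6503 = 12340/6503 = 1.897 mg/L.
After decay, C = 1.897 × e^(−kt) = 1.897 × 0.08260 = 0.1567 mg/L.

0.157 mg/L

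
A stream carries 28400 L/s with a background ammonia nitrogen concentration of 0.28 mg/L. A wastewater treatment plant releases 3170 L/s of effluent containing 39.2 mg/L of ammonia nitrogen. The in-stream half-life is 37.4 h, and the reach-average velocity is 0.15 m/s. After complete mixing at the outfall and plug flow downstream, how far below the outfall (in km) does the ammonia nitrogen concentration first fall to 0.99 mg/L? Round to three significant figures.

42.0 km

Mixed concentration C = ΣQC/ΣQ = (28400·0.2800 + 3170·39.20) / 31570 = 132200/31570 = 4.188 mg/L.
Half-life 37.4 h → k = ln 2 / 37.4 = 0.01853 h⁻¹ = 0.4448 d⁻¹.
Set 4.188·exp(−k·t) = 0.99 → t = ln(4.188/0.99)/k = 280200 s = 77.82 h.
Distance = v·t = 0.15·280200 = 42020 m = 42.02 km.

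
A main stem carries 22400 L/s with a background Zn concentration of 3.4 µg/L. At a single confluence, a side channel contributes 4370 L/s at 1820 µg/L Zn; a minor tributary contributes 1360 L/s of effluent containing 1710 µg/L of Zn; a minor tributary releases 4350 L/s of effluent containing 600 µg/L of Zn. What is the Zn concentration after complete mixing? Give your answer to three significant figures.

Conservation of mass: C = (22400·3.400 + 4370·1820 + 1360·1710 + 4350·600.0) / 32480 = 12970000/32480 = 399.2 µg/L.

399 µg/L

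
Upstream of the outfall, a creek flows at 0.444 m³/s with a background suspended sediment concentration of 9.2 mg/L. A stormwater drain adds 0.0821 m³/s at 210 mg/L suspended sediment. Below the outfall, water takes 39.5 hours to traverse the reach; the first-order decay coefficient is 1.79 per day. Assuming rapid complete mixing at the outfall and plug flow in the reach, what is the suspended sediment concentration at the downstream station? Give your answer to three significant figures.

2.13 mg/L

Conservation of mass: C = (0.4440·9.200 + 0.08210·210.0) / 0.5261 = 21.33/0.5261 = 40.54 mg/L.
After decay, C = 40.54 × e^(−kt) = 40.54 × 0.05255 = 2.130 mg/L.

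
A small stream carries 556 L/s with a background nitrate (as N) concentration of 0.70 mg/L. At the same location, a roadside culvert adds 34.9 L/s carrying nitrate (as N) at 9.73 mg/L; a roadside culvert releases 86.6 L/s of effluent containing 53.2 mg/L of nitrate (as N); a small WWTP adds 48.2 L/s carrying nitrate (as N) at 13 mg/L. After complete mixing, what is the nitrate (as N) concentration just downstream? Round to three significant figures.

Conservation of mass: C = (556.0·0.7000 + 34.90·9.730 + 86.60·53.20 + 48.20·13.00) / 725.7 = 5962/725.7 = 8.216 mg/L.

8.22 mg/L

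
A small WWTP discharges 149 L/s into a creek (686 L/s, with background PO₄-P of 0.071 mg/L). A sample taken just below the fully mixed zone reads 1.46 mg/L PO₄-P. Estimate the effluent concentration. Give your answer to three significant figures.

Mass balance: 686.0·0.07100 + 149.0·Cₑ = 835.0·1.460
→ Cₑ = (835.0·1.460 − 686.0·0.07100) / 149.0 = 7.855 mg/L.

7.85 mg/L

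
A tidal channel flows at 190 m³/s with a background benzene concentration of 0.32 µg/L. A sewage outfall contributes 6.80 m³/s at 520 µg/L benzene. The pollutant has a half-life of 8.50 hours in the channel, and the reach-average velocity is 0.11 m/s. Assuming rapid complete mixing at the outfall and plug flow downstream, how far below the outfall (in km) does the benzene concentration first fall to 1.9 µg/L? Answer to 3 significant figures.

After mixing, C = (190.0·0.3200 + 6.800·520.0) / 196.8 = 3597/196.8 = 18.28 µg/L.
Half-life 8.50 h → k = ln 2 / 8.50 = 0.08155 h⁻¹ = 1.957 d⁻¹.
Set 18.28·exp(−k·t) = 1.9 → t = ln(18.28/1.9)/k = 99940 s = 27.76 h.
Distance = v·t = 0.11·99940 = 10990 m = 10.99 km.

11.0 km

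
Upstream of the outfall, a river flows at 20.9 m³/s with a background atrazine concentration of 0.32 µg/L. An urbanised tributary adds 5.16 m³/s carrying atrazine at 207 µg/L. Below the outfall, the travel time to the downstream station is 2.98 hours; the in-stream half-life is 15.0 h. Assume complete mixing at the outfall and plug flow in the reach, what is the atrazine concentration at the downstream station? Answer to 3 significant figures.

After mixing, C = (20.90·0.3200 + 5.160·207.0) / 26.06 = 1075/26.06 = 41.24 µg/L.
Half-life 15.0 h → k = ln 2 / 15.0 = 0.04621 h⁻¹ = 1.109 d⁻¹.
Decay over the reach: 41.24·exp(−kt) = 41.24·0.8714 = 35.94 µg/L.

35.9 µg/L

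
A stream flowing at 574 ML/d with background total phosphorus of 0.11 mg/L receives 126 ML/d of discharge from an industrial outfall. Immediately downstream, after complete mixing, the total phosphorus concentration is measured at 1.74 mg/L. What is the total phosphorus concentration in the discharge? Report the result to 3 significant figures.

Mass balance: 574.0·0.1100 + 126.0·Cₑ = 700.0·1.740
→ Cₑ = (700.0·1.740 − 574.0·0.1100) / 126.0 = 9.166 mg/L.

9.17 mg/L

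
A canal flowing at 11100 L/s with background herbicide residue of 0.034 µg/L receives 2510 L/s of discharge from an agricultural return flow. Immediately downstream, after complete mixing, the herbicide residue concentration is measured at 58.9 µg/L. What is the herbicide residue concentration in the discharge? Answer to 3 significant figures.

319 µg/L

Mass balance: 11100·0.03400 + 2510·Cₑ = 13610·58.90
→ Cₑ = (13610·58.90 − 11100·0.03400) / 2510 = 319.2 µg/L.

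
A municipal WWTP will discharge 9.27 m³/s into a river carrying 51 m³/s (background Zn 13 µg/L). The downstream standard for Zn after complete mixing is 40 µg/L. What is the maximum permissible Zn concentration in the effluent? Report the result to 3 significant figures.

189 µg/L

At the limit, (Qr·Cr + Qe·Cₑ)/(Qr + Qe) = 40:
Cₑ = (60.27·40 − 51.00·13.00) / 9.270 = 188.5 µg/L.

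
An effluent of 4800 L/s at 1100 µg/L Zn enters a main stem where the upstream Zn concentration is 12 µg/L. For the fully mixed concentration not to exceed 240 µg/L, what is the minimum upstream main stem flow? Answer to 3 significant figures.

Set C_mix = 240: (Q·12.00 + 4800·1100) / (Q + 4800) = 240
→ Q = 4800·(1100 − 240)/(240 − 12.00) = 18110 L/s.

18100 L/s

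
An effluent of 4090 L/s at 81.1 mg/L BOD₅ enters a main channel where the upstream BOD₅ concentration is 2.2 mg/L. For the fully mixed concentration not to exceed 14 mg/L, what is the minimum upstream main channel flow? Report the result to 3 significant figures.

23300 L/s

Set C_mix = 14: (Q·2.200 + 4090·81.10) / (Q + 4090) = 14
→ Q = 4090·(81.10 − 14)/(14 − 2.200) = 23260 L/s.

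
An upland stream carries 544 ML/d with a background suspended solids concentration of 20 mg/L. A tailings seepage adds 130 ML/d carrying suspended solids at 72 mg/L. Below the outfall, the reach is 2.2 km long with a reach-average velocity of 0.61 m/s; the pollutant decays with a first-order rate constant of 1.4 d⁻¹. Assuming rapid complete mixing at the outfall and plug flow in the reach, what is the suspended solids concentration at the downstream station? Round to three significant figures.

Flow-weighted average: C = (544.0·20.00 + 130.0·72.00) / 674.0 = 20240/674.0 = 30.03 mg/L.
Travel time t = 2.2·1000 / 0.61 = 3607 s = 1.002 h.
After decay, C = 30.03 × e^(−kt) = 30.03 × 0.9432 = 28.33 mg/L.

28.3 mg/L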